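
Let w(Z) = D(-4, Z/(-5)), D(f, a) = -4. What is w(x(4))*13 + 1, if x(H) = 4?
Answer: -51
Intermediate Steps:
w(Z) = -4
w(x(4))*13 + 1 = -4*13 + 1 = -52 + 1 = -51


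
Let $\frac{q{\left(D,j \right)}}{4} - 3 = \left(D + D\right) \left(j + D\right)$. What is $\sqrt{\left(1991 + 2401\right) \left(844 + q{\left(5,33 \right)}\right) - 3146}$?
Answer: $\sqrt{10432246} \approx 3229.9$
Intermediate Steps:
$q{\left(D,j \right)} = 12 + 8 D \left(D + j\right)$ ($q{\left(D,j \right)} = 12 + 4 \left(D + D\right) \left(j + D\right) = 12 + 4 \cdot 2 D \left(D + j\right) = 12 + 8 D \left(D + j\right)$)
$\sqrt{\left(1991 + 2401\right) \left(844 + q{\left(5,33 \right)}\right) - 3146} = \sqrt{\left(1991 + 2401\right) \left(844 + \left(12 + 8 \cdot 5^{2} + 8 \cdot 5 \cdot 33\right)\right) - 3146} = \sqrt{4392 \left(844 + \left(12 + 8 \cdot 25 + 1320\right)\right) - 3146} = \sqrt{4392 \left(844 + \left(12 + 200 + 1320\right)\right) - 3146} = \sqrt{4392 \left(844 + 1532\right) - 3146} = \sqrt{4392 \cdot 2376 - 3146} = \sqrt{10435392 - 3146} = \sqrt{10432246}$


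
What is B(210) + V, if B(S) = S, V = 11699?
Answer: 11909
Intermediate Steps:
B(210) + V = 210 + 11699 = 11909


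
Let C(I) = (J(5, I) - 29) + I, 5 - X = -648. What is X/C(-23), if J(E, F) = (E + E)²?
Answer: 653/48 ≈ 13.604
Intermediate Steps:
X = 653 (X = 5 - 1*(-648) = 5 + 648 = 653)
J(E, F) = 4*E² (J(E, F) = (2*E)² = 4*E²)
C(I) = 71 + I (C(I) = (4*5² - 29) + I = (4*25 - 29) + I = (100 - 29) + I = 71 + I)
X/C(-23) = 653/(71 - 23) = 653/48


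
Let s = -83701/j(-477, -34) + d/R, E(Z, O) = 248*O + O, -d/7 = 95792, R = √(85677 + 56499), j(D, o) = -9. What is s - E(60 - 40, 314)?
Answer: -619973/9 - 83818*√8886/4443 ≈ -70664.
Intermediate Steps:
R = 4*√8886 (R = √142176 = 4*√8886 ≈ 377.06)
d = -670544 (d = -7*95792 = -670544)
E(Z, O) = 249*O
s = 83701/9 - 83818*√8886/4443 (s = -83701/(-9) - 670544*√8886/35544 = -83701*(-⅑) - 83818*√8886/4443 = 83701/9 - 83818*√8886/4443 ≈ 7521.8)
s - E(60 - 40, 314) = (83701/9 - 83818*√8886/4443) - 249*314 = (83701/9 - 83818*√8886/4443) - 1*78186 = (83701/9 - 83818*√8886/4443) - 78186 = -619973/9 - 83818*√8886/4443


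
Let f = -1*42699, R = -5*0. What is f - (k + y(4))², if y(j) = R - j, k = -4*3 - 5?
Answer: -43140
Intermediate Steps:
R = 0
k = -17 (k = -12 - 5 = -17)
f = -42699
y(j) = -j (y(j) = 0 - j = -j)
f - (k + y(4))² = -42699 - (-17 - 1*4)² = -42699 - (-17 - 4)² = -42699 - 1*(-21)² = -42699 - 1*441 = -42699 - 441 = -43140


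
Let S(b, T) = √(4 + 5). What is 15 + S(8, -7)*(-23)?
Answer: -54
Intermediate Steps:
S(b, T) = 3 (S(b, T) = √9 = 3)
15 + S(8, -7)*(-23) = 15 + 3*(-23) = 15 - 69 = -54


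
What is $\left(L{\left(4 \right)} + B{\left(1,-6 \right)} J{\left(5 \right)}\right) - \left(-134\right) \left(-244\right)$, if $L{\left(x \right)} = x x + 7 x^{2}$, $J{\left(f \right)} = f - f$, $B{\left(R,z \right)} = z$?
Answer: $-32568$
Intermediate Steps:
$J{\left(f \right)} = 0$
$L{\left(x \right)} = 8 x^{2}$ ($L{\left(x \right)} = x^{2} + 7 x^{2} = 8 x^{2}$)
$\left(L{\left(4 \right)} + B{\left(1,-6 \right)} J{\left(5 \right)}\right) - \left(-134\right) \left(-244\right) = \left(8 \cdot 4^{2} - 0\right) - \left(-134\right) \left(-244\right) = \left(8 \cdot 16 + 0\right) - 32696 = \left(128 + 0\right) - 32696 = 128 - 32696 = -32568$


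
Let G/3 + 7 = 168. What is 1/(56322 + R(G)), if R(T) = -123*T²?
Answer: -1/28638225 ≈ -3.4918e-8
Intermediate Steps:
G = 483 (G = -21 + 3*168 = -21 + 504 = 483)
1/(56322 + R(G)) = 1/(56322 - 123*483²) = 1/(56322 - 123*233289) = 1/(56322 - 28694547) = 1/(-28638225) = -1/28638225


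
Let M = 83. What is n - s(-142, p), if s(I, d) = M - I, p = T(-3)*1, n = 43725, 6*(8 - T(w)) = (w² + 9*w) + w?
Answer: 43500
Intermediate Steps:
T(w) = 8 - 5*w/3 - w²/6 (T(w) = 8 - ((w² + 9*w) + w)/6 = 8 - (w² + 10*w)/6 = 8 + (-5*w/3 - w²/6) = 8 - 5*w/3 - w²/6)
p = 23/2 (p = (8 - 5/3*(-3) - ⅙*(-3)²)*1 = (8 + 5 - ⅙*9)*1 = (8 + 5 - 3/2)*1 = (23/2)*1 = 23/2 ≈ 11.500)
s(I, d) = 83 - I
n - s(-142, p) = 43725 - (83 - 1*(-142)) = 43725 - (83 + 142) = 43725 - 1*225 = 43725 - 225 = 43500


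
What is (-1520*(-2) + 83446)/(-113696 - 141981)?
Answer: -86486/255677 ≈ -0.33826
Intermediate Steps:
(-1520*(-2) + 83446)/(-113696 - 141981) = (3040 + 83446)/(-255677) = 86486*(-1/255677) = -86486/255677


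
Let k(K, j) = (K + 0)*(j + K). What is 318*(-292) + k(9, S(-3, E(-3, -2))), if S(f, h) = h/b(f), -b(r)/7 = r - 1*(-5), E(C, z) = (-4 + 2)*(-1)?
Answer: -649434/7 ≈ -92776.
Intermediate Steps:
E(C, z) = 2 (E(C, z) = -2*(-1) = 2)
b(r) = -35 - 7*r (b(r) = -7*(r - 1*(-5)) = -7*(r + 5) = -7*(5 + r) = -35 - 7*r)
S(f, h) = h/(-35 - 7*f)
k(K, j) = K*(K + j)
318*(-292) + k(9, S(-3, E(-3, -2))) = 318*(-292) + 9*(9 - 1*2/(35 + 7*(-3))) = -92856 + 9*(9 - 1*2/(35 - 21)) = -92856 + 9*(9 - 1*2/14) = -92856 + 9*(9 - 1*2*1/14) = -92856 + 9*(9 - ⅐) = -92856 + 9*(62/7) = -92856 + 558/7 = -649434/7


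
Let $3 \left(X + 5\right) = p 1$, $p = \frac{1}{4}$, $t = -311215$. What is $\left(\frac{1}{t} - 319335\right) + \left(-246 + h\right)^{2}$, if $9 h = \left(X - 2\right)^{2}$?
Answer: $- \frac{136642593823557281}{522721693440} \approx -2.6141 \cdot 10^{5}$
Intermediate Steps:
$p = \frac{1}{4} \approx 0.25$
$X = - \frac{59}{12}$ ($X = -5 + \frac{\frac{1}{4} \cdot 1}{3} = -5 + \frac{1}{3} \cdot \frac{1}{4} = -5 + \frac{1}{12} = - \frac{59}{12} \approx -4.9167$)
$h = \frac{6889}{1296}$ ($h = \frac{\left(- \frac{59}{12} - 2\right)^{2}}{9} = \frac{\left(- \frac{83}{12}\right)^{2}}{9} = \frac{1}{9} \cdot \frac{6889}{144} = \frac{6889}{1296} \approx 5.3156$)
$\left(\frac{1}{t} - 319335\right) + \left(-246 + h\right)^{2} = \left(\frac{1}{-311215} - 319335\right) + \left(-246 + \frac{6889}{1296}\right)^{2} = \left(- \frac{1}{311215} - 319335\right) + \left(- \frac{311927}{1296}\right)^{2} = - \frac{99381842026}{311215} + \frac{97298453329}{1679616} = - \frac{136642593823557281}{522721693440}$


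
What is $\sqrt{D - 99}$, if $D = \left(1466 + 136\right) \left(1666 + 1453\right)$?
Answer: $3 \sqrt{555171} \approx 2235.3$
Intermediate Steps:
$D = 4996638$ ($D = 1602 \cdot 3119 = 4996638$)
$\sqrt{D - 99} = \sqrt{4996638 - 99} = \sqrt{4996539} = 3 \sqrt{555171}$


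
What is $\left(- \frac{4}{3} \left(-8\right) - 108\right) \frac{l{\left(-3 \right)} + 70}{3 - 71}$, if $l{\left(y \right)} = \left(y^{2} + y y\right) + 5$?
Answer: $\frac{2263}{17} \approx 133.12$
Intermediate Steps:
$l{\left(y \right)} = 5 + 2 y^{2}$ ($l{\left(y \right)} = \left(y^{2} + y^{2}\right) + 5 = 2 y^{2} + 5 = 5 + 2 y^{2}$)
$\left(- \frac{4}{3} \left(-8\right) - 108\right) \frac{l{\left(-3 \right)} + 70}{3 - 71} = \left(- \frac{4}{3} \left(-8\right) - 108\right) \frac{\left(5 + 2 \left(-3\right)^{2}\right) + 70}{3 - 71} = \left(\left(-4\right) \frac{1}{3} \left(-8\right) - 108\right) \frac{\left(5 + 2 \cdot 9\right) + 70}{-68} = \left(\left(- \frac{4}{3}\right) \left(-8\right) - 108\right) \left(\left(5 + 18\right) + 70\right) \left(- \frac{1}{68}\right) = \left(\frac{32}{3} - 108\right) \left(23 + 70\right) \left(- \frac{1}{68}\right) = - \frac{292 \cdot 93 \left(- \frac{1}{68}\right)}{3} = \left(- \frac{292}{3}\right) \left(- \frac{93}{68}\right) = \frac{2263}{17}$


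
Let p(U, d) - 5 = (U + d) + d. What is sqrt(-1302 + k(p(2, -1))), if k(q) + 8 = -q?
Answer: I*sqrt(1315) ≈ 36.263*I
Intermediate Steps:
p(U, d) = 5 + U + 2*d (p(U, d) = 5 + ((U + d) + d) = 5 + (U + 2*d) = 5 + U + 2*d)
k(q) = -8 - q
sqrt(-1302 + k(p(2, -1))) = sqrt(-1302 + (-8 - (5 + 2 + 2*(-1)))) = sqrt(-1302 + (-8 - (5 + 2 - 2))) = sqrt(-1302 + (-8 - 1*5)) = sqrt(-1302 + (-8 - 5)) = sqrt(-1302 - 13) = sqrt(-1315) = I*sqrt(1315)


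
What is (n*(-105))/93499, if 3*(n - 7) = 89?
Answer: -550/13357 ≈ -0.041177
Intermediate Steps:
n = 110/3 (n = 7 + (1/3)*89 = 7 + 89/3 = 110/3 ≈ 36.667)
(n*(-105))/93499 = ((110/3)*(-105))/93499 = -3850*1/93499 = -550/13357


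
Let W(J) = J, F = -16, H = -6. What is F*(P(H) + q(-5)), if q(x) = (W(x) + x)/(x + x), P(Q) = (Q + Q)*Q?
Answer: -1168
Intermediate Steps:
P(Q) = 2*Q**2 (P(Q) = (2*Q)*Q = 2*Q**2)
q(x) = 1 (q(x) = (x + x)/(x + x) = (2*x)/((2*x)) = (2*x)*(1/(2*x)) = 1)
F*(P(H) + q(-5)) = -16*(2*(-6)**2 + 1) = -16*(2*36 + 1) = -16*(72 + 1) = -16*73 = -1168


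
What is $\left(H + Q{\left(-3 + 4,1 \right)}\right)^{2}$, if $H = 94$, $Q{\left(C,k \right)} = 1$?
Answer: $9025$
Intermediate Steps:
$\left(H + Q{\left(-3 + 4,1 \right)}\right)^{2} = \left(94 + 1\right)^{2} = 95^{2} = 9025$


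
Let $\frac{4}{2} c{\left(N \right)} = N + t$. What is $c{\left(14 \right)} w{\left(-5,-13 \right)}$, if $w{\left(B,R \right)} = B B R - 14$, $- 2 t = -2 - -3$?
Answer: $- \frac{9153}{4} \approx -2288.3$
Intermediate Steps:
$t = - \frac{1}{2}$ ($t = - \frac{-2 - -3}{2} = - \frac{-2 + 3}{2} = \left(- \frac{1}{2}\right) 1 = - \frac{1}{2} \approx -0.5$)
$w{\left(B,R \right)} = -14 + R B^{2}$ ($w{\left(B,R \right)} = B^{2} R - 14 = R B^{2} - 14 = -14 + R B^{2}$)
$c{\left(N \right)} = - \frac{1}{4} + \frac{N}{2}$ ($c{\left(N \right)} = \frac{N - \frac{1}{2}}{2} = \frac{- \frac{1}{2} + N}{2} = - \frac{1}{4} + \frac{N}{2}$)
$c{\left(14 \right)} w{\left(-5,-13 \right)} = \left(- \frac{1}{4} + \frac{1}{2} \cdot 14\right) \left(-14 - 13 \left(-5\right)^{2}\right) = \left(- \frac{1}{4} + 7\right) \left(-14 - 325\right) = \frac{27 \left(-14 - 325\right)}{4} = \frac{27}{4} \left(-339\right) = - \frac{9153}{4}$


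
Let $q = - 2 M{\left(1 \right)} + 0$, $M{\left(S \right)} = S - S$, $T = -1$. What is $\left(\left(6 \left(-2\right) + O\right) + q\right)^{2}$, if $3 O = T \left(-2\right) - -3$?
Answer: $\frac{961}{9} \approx 106.78$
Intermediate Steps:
$M{\left(S \right)} = 0$
$O = \frac{5}{3}$ ($O = \frac{\left(-1\right) \left(-2\right) - -3}{3} = \frac{2 + 3}{3} = \frac{1}{3} \cdot 5 = \frac{5}{3} \approx 1.6667$)
$q = 0$ ($q = \left(-2\right) 0 + 0 = 0 + 0 = 0$)
$\left(\left(6 \left(-2\right) + O\right) + q\right)^{2} = \left(\left(6 \left(-2\right) + \frac{5}{3}\right) + 0\right)^{2} = \left(\left(-12 + \frac{5}{3}\right) + 0\right)^{2} = \left(- \frac{31}{3} + 0\right)^{2} = \left(- \frac{31}{3}\right)^{2} = \frac{961}{9}$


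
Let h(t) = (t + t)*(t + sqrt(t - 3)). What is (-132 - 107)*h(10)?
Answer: -47800 - 4780*sqrt(7) ≈ -60447.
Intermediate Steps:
h(t) = 2*t*(t + sqrt(-3 + t)) (h(t) = (2*t)*(t + sqrt(-3 + t)) = 2*t*(t + sqrt(-3 + t)))
(-132 - 107)*h(10) = (-132 - 107)*(2*10*(10 + sqrt(-3 + 10))) = -478*10*(10 + sqrt(7)) = -239*(200 + 20*sqrt(7)) = -47800 - 4780*sqrt(7)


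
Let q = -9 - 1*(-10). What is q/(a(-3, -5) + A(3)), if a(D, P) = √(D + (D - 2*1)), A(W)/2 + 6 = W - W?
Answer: -3/38 - I*√2/76 ≈ -0.078947 - 0.018608*I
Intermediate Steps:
A(W) = -12 (A(W) = -12 + 2*(W - W) = -12 + 2*0 = -12 + 0 = -12)
a(D, P) = √(-2 + 2*D) (a(D, P) = √(D + (D - 2)) = √(D + (-2 + D)) = √(-2 + 2*D))
q = 1 (q = -9 + 10 = 1)
q/(a(-3, -5) + A(3)) = 1/(√(-2 + 2*(-3)) - 12) = 1/(√(-2 - 6) - 12) = 1/(√(-8) - 12) = 1/(2*I*√2 - 12) = 1/(-12 + 2*I*√2)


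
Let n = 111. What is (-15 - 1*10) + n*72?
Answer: 7967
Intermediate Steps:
(-15 - 1*10) + n*72 = (-15 - 1*10) + 111*72 = (-15 - 10) + 7992 = -25 + 7992 = 7967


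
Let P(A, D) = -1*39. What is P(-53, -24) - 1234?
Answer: -1273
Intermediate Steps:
P(A, D) = -39
P(-53, -24) - 1234 = -39 - 1234 = -1273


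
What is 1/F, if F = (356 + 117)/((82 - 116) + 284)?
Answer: 250/473 ≈ 0.52854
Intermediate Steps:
F = 473/250 (F = 473/(-34 + 284) = 473/250 ≈ 1.8920)
1/F = 1/(473/250) = 250/473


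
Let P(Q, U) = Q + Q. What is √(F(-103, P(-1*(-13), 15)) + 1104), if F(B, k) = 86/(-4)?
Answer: √4330/2 ≈ 32.901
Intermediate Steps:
P(Q, U) = 2*Q
F(B, k) = -43/2 (F(B, k) = 86*(-¼) = -43/2)
√(F(-103, P(-1*(-13), 15)) + 1104) = √(-43/2 + 1104) = √(2165/2) = √4330/2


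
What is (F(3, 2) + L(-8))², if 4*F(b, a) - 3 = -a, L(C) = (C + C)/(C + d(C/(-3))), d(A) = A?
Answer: 169/16 ≈ 10.563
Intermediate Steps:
L(C) = 3 (L(C) = (C + C)/(C + C/(-3)) = (2*C)/(C + C*(-⅓)) = (2*C)/(C - C/3) = (2*C)/((2*C/3)) = (2*C)*(3/(2*C)) = 3)
F(b, a) = ¾ - a/4 (F(b, a) = ¾ + (-a)/4 = ¾ - a/4)
(F(3, 2) + L(-8))² = ((¾ - ¼*2) + 3)² = ((¾ - ½) + 3)² = (¼ + 3)² = (13/4)² = 169/16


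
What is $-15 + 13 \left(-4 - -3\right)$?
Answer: $-28$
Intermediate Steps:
$-15 + 13 \left(-4 - -3\right) = -15 + 13 \left(-4 + 3\right) = -15 + 13 \left(-1\right) = -15 - 13 = -28$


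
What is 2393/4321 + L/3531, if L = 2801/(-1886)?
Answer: 15923999017/28775552586 ≈ 0.55339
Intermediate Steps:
L = -2801/1886 (L = 2801*(-1/1886) = -2801/1886 ≈ -1.4852)
2393/4321 + L/3531 = 2393/4321 - 2801/1886/3531 = 2393*(1/4321) - 2801/1886*1/3531 = 2393/4321 - 2801/6659466 = 15923999017/28775552586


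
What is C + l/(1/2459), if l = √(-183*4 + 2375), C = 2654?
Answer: 2654 + 2459*√1643 ≈ 1.0233e+5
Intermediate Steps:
l = √1643 (l = √(-732 + 2375) = √1643 ≈ 40.534)
C + l/(1/2459) = 2654 + √1643/(1/2459) = 2654 + √1643*2459 = 2654 + 2459*√1643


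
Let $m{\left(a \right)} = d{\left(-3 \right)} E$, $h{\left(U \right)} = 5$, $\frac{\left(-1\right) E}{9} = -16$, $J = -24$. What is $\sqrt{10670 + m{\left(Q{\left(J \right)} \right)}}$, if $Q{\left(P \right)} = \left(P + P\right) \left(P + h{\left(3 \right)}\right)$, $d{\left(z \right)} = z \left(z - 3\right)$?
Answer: $\sqrt{13262} \approx 115.16$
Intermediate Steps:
$E = 144$ ($E = \left(-9\right) \left(-16\right) = 144$)
$d{\left(z \right)} = z \left(-3 + z\right)$
$Q{\left(P \right)} = 2 P \left(5 + P\right)$ ($Q{\left(P \right)} = \left(P + P\right) \left(P + 5\right) = 2 P \left(5 + P\right)$)
$m{\left(a \right)} = 2592$ ($m{\left(a \right)} = - 3 \left(-3 - 3\right) 144 = \left(-3\right) \left(-6\right) 144 = 18 \cdot 144 = 2592$)
$\sqrt{10670 + m{\left(Q{\left(J \right)} \right)}} = \sqrt{10670 + 2592} = \sqrt{13262}$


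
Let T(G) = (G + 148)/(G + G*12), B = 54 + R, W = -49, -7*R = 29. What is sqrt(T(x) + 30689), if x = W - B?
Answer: 5*sqrt(6208991971)/2249 ≈ 175.18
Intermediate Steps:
R = -29/7 (R = -1/7*29 = -29/7 ≈ -4.1429)
B = 349/7 (B = 54 - 29/7 = 349/7 ≈ 49.857)
x = -692/7 (x = -49 - 1*349/7 = -49 - 349/7 = -692/7 ≈ -98.857)
T(G) = (148 + G)/(13*G) (T(G) = (148 + G)/(G + 12*G) = (148 + G)/((13*G)) = (148 + G)*(1/(13*G)) = (148 + G)/(13*G))
sqrt(T(x) + 30689) = sqrt((148 - 692/7)/(13*(-692/7)) + 30689) = sqrt((1/13)*(-7/692)*(344/7) + 30689) = sqrt(-86/2249 + 30689) = sqrt(69019475/2249) = 5*sqrt(6208991971)/2249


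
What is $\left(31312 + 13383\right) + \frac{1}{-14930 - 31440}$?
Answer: $\frac{2072507149}{46370} \approx 44695.0$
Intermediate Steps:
$\left(31312 + 13383\right) + \frac{1}{-14930 - 31440} = 44695 + \frac{1}{-46370} = 44695 - \frac{1}{46370} = \frac{2072507149}{46370}$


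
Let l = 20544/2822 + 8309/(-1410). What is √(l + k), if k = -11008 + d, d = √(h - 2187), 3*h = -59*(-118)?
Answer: √(-43565825546796090 + 1319383346700*√1203)/1989510 ≈ 104.86*I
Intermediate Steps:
h = 6962/3 (h = (-59*(-118))/3 = (⅓)*6962 = 6962/3 ≈ 2320.7)
d = √1203/3 (d = √(6962/3 - 2187) = √(401/3) = √1203/3 ≈ 11.561)
l = 2759521/1989510 (l = 20544*(1/2822) + 8309*(-1/1410) = 10272/1411 - 8309/1410 = 2759521/1989510 ≈ 1.3870)
k = -11008 + √1203/3 ≈ -10996.
√(l + k) = √(2759521/1989510 + (-11008 + √1203/3)) = √(-21897766559/1989510 + √1203/3)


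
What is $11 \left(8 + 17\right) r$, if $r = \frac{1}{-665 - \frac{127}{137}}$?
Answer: $- \frac{37675}{91232} \approx -0.41296$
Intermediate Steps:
$r = - \frac{137}{91232}$ ($r = \frac{1}{-665 - \frac{127}{137}} = \frac{1}{- \frac{91232}{137}} = - \frac{137}{91232} \approx -0.0015017$)
$11 \left(8 + 17\right) r = 11 \left(8 + 17\right) \left(- \frac{137}{91232}\right) = 11 \cdot 25 \left(- \frac{137}{91232}\right) = 275 \left(- \frac{137}{91232}\right) = - \frac{37675}{91232}$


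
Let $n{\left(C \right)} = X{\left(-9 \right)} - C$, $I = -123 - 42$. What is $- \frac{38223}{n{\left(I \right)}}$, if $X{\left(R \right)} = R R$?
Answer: $- \frac{12741}{82} \approx -155.38$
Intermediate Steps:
$X{\left(R \right)} = R^{2}$
$I = -165$ ($I = -123 - 42 = -165$)
$n{\left(C \right)} = 81 - C$ ($n{\left(C \right)} = \left(-9\right)^{2} - C = 81 - C$)
$- \frac{38223}{n{\left(I \right)}} = - \frac{38223}{81 - -165} = - \frac{38223}{81 + 165} = - \frac{38223}{246} = \left(-38223\right) \frac{1}{246} = - \frac{12741}{82}$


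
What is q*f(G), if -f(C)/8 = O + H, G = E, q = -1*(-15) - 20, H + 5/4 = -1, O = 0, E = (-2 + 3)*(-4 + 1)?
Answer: -90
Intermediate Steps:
E = -3 (E = 1*(-3) = -3)
H = -9/4 (H = -5/4 - 1 = -9/4 ≈ -2.2500)
q = -5 (q = 15 - 20 = -5)
G = -3
f(C) = 18 (f(C) = -8*(0 - 9/4) = -8*(-9/4) = 18)
q*f(G) = -5*18 = -90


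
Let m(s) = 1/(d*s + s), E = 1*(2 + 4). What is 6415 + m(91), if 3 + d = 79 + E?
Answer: 48452496/7553 ≈ 6415.0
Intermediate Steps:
E = 6 (E = 1*6 = 6)
d = 82 (d = -3 + (79 + 6) = -3 + 85 = 82)
m(s) = 1/(83*s) (m(s) = 1/(82*s + s) = 1/(83*s))
6415 + m(91) = 6415 + (1/83)/91 = 6415 + (1/83)*(1/91) = 6415 + 1/7553 = 48452496/7553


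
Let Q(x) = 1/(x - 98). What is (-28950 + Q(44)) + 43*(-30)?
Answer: -1632961/54 ≈ -30240.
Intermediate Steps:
Q(x) = 1/(-98 + x)
(-28950 + Q(44)) + 43*(-30) = (-28950 + 1/(-98 + 44)) + 43*(-30) = (-28950 + 1/(-54)) - 1290 = (-28950 - 1/54) - 1290 = -1563301/54 - 1290 = -1632961/54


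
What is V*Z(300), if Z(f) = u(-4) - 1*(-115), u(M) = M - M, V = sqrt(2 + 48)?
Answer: 575*sqrt(2) ≈ 813.17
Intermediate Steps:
V = 5*sqrt(2) (V = sqrt(50) = 5*sqrt(2) ≈ 7.0711)
u(M) = 0
Z(f) = 115 (Z(f) = 0 - 1*(-115) = 0 + 115 = 115)
V*Z(300) = (5*sqrt(2))*115 = 575*sqrt(2)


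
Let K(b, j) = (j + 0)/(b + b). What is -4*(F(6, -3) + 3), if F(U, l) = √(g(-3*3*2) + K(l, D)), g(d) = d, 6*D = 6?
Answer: -12 - 2*I*√654/3 ≈ -12.0 - 17.049*I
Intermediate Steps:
D = 1 (D = (⅙)*6 = 1)
K(b, j) = j/(2*b) (K(b, j) = j/((2*b)) = j*(1/(2*b)) = j/(2*b))
F(U, l) = √(-18 + 1/(2*l)) (F(U, l) = √(-3*3*2 + (½)*1/l) = √(-9*2 + 1/(2*l)) = √(-18 + 1/(2*l)))
-4*(F(6, -3) + 3) = -4*(√(-72 + 2/(-3))/2 + 3) = -4*(√(-72 + 2*(-⅓))/2 + 3) = -4*(√(-72 - ⅔)/2 + 3) = -4*(√(-218/3)/2 + 3) = -4*((I*√654/3)/2 + 3) = -4*(I*√654/6 + 3) = -4*(3 + I*√654/6) = -12 - 2*I*√654/3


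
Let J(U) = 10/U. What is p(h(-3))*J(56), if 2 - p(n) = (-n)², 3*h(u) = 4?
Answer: 5/126 ≈ 0.039683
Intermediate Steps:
h(u) = 4/3 (h(u) = (⅓)*4 = 4/3)
p(n) = 2 - n² (p(n) = 2 - (-n)² = 2 - n²)
p(h(-3))*J(56) = (2 - (4/3)²)*(10/56) = (2 - 1*16/9)*(10*(1/56)) = (2 - 16/9)*(5/28) = (2/9)*(5/28) = 5/126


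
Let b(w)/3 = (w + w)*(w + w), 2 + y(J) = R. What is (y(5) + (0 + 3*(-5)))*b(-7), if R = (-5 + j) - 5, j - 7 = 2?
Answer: -10584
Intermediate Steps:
j = 9 (j = 7 + 2 = 9)
R = -1 (R = (-5 + 9) - 5 = 4 - 5 = -1)
y(J) = -3 (y(J) = -2 - 1 = -3)
b(w) = 12*w² (b(w) = 3*((w + w)*(w + w)) = 3*((2*w)*(2*w)) = 3*(4*w²) = 12*w²)
(y(5) + (0 + 3*(-5)))*b(-7) = (-3 + (0 + 3*(-5)))*(12*(-7)²) = (-3 + (0 - 15))*(12*49) = (-3 - 15)*588 = -18*588 = -10584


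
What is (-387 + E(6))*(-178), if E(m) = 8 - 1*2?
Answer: 67818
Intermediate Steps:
E(m) = 6 (E(m) = 8 - 2 = 6)
(-387 + E(6))*(-178) = (-387 + 6)*(-178) = -381*(-178) = 67818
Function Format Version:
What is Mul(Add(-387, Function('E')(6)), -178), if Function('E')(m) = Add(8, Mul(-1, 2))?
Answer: 67818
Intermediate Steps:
Function('E')(m) = 6 (Function('E')(m) = Add(8, -2) = 6)
Mul(Add(-387, Function('E')(6)), -178) = Mul(Add(-387, 6), -178) = Mul(-381, -178) = 67818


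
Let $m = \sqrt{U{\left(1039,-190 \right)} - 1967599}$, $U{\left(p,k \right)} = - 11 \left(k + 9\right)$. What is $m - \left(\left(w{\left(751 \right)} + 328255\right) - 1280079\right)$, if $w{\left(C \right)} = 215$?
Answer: $951609 + 2 i \sqrt{491402} \approx 9.5161 \cdot 10^{5} + 1402.0 i$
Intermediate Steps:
$U{\left(p,k \right)} = -99 - 11 k$ ($U{\left(p,k \right)} = - 11 \left(9 + k\right) = -99 - 11 k$)
$m = 2 i \sqrt{491402}$ ($m = \sqrt{\left(-99 - -2090\right) - 1967599} = \sqrt{\left(-99 + 2090\right) - 1967599} = \sqrt{1991 - 1967599} = \sqrt{-1965608} = 2 i \sqrt{491402} \approx 1402.0 i$)
$m - \left(\left(w{\left(751 \right)} + 328255\right) - 1280079\right) = 2 i \sqrt{491402} - \left(\left(215 + 328255\right) - 1280079\right) = 2 i \sqrt{491402} - \left(328470 - 1280079\right) = 2 i \sqrt{491402} - -951609 = 2 i \sqrt{491402} + 951609 = 951609 + 2 i \sqrt{491402}$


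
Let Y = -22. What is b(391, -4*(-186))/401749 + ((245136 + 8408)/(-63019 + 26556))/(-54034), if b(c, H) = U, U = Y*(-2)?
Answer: 94275842552/395771324803379 ≈ 0.00023821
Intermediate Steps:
U = 44 (U = -22*(-2) = 44)
b(c, H) = 44
b(391, -4*(-186))/401749 + ((245136 + 8408)/(-63019 + 26556))/(-54034) = 44/401749 + ((245136 + 8408)/(-63019 + 26556))/(-54034) = 44*(1/401749) + (253544/(-36463))*(-1/54034) = 44/401749 + (253544*(-1/36463))*(-1/54034) = 44/401749 - 253544/36463*(-1/54034) = 44/401749 + 126772/985120871 = 94275842552/395771324803379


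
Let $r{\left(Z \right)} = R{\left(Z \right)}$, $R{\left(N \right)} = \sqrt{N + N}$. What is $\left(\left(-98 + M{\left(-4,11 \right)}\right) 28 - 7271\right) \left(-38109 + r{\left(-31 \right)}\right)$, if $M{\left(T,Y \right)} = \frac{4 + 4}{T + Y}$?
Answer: $380442147 - 9983 i \sqrt{62} \approx 3.8044 \cdot 10^{8} - 78606.0 i$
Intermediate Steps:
$R{\left(N \right)} = \sqrt{2} \sqrt{N}$ ($R{\left(N \right)} = \sqrt{2 N} = \sqrt{2} \sqrt{N}$)
$r{\left(Z \right)} = \sqrt{2} \sqrt{Z}$
$M{\left(T,Y \right)} = \frac{8}{T + Y}$
$\left(\left(-98 + M{\left(-4,11 \right)}\right) 28 - 7271\right) \left(-38109 + r{\left(-31 \right)}\right) = \left(\left(-98 + \frac{8}{-4 + 11}\right) 28 - 7271\right) \left(-38109 + \sqrt{2} \sqrt{-31}\right) = \left(\left(-98 + \frac{8}{7}\right) 28 - 7271\right) \left(-38109 + \sqrt{2} i \sqrt{31}\right) = \left(\left(-98 + 8 \cdot \frac{1}{7}\right) 28 - 7271\right) \left(-38109 + i \sqrt{62}\right) = \left(\left(-98 + \frac{8}{7}\right) 28 - 7271\right) \left(-38109 + i \sqrt{62}\right) = \left(\left(- \frac{678}{7}\right) 28 - 7271\right) \left(-38109 + i \sqrt{62}\right) = \left(-2712 - 7271\right) \left(-38109 + i \sqrt{62}\right) = - 9983 \left(-38109 + i \sqrt{62}\right) = 380442147 - 9983 i \sqrt{62}$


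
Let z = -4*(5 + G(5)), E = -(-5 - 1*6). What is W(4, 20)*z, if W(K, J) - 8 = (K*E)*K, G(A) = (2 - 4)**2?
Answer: -6624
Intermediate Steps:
G(A) = 4 (G(A) = (-2)**2 = 4)
E = 11 (E = -(-5 - 6) = -1*(-11) = 11)
W(K, J) = 8 + 11*K**2 (W(K, J) = 8 + (K*11)*K = 8 + (11*K)*K = 8 + 11*K**2)
z = -36 (z = -4*(5 + 4) = -4*9 = -36)
W(4, 20)*z = (8 + 11*4**2)*(-36) = (8 + 11*16)*(-36) = (8 + 176)*(-36) = 184*(-36) = -6624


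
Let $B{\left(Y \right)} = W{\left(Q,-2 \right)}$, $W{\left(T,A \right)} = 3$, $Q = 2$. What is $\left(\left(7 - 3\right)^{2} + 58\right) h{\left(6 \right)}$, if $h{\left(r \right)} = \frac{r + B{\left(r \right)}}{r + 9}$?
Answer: $\frac{222}{5} \approx 44.4$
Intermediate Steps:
$B{\left(Y \right)} = 3$
$h{\left(r \right)} = \frac{3 + r}{9 + r}$ ($h{\left(r \right)} = \frac{r + 3}{r + 9} = \frac{3 + r}{9 + r}$)
$\left(\left(7 - 3\right)^{2} + 58\right) h{\left(6 \right)} = \left(\left(7 - 3\right)^{2} + 58\right) \frac{3 + 6}{9 + 6} = \left(4^{2} + 58\right) \frac{1}{15} \cdot 9 = \left(16 + 58\right) \frac{1}{15} \cdot 9 = 74 \cdot \frac{3}{5} = \frac{222}{5}$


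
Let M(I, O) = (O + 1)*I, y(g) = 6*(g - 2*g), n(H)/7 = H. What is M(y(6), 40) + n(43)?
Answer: -1175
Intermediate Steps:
n(H) = 7*H
y(g) = -6*g (y(g) = 6*(-g) = -6*g)
M(I, O) = I*(1 + O) (M(I, O) = (1 + O)*I = I*(1 + O))
M(y(6), 40) + n(43) = (-6*6)*(1 + 40) + 7*43 = -36*41 + 301 = -1476 + 301 = -1175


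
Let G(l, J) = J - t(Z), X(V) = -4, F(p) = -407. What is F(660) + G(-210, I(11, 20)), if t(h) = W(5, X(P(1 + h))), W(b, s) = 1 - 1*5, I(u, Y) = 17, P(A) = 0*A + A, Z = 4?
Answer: -386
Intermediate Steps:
P(A) = A (P(A) = 0 + A = A)
W(b, s) = -4 (W(b, s) = 1 - 5 = -4)
t(h) = -4
G(l, J) = 4 + J (G(l, J) = J - 1*(-4) = J + 4 = 4 + J)
F(660) + G(-210, I(11, 20)) = -407 + (4 + 17) = -407 + 21 = -386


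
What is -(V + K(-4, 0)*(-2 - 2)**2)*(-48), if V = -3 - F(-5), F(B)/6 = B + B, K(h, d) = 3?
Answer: 5040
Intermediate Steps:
F(B) = 12*B (F(B) = 6*(B + B) = 6*(2*B) = 12*B)
V = 57 (V = -3 - 12*(-5) = -3 - 1*(-60) = -3 + 60 = 57)
-(V + K(-4, 0)*(-2 - 2)**2)*(-48) = -(57 + 3*(-2 - 2)**2)*(-48) = -(57 + 3*(-4)**2)*(-48) = -(57 + 3*16)*(-48) = -(57 + 48)*(-48) = -105*(-48) = -1*(-5040) = 5040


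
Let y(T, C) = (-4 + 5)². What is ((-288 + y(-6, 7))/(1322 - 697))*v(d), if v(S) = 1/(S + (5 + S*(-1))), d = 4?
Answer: -287/3125 ≈ -0.091840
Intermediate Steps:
y(T, C) = 1 (y(T, C) = 1² = 1)
v(S) = ⅕ (v(S) = 1/(S + (5 - S)) = 1/5 = ⅕)
((-288 + y(-6, 7))/(1322 - 697))*v(d) = ((-288 + 1)/(1322 - 697))*(⅕) = -287/625*(⅕) = -287*1/625*(⅕) = -287/625*⅕ = -287/3125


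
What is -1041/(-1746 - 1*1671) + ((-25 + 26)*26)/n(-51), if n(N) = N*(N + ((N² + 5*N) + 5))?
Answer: 1196279/3929550 ≈ 0.30443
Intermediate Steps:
n(N) = N*(5 + N² + 6*N) (n(N) = N*(N + (5 + N² + 5*N)) = N*(5 + N² + 6*N))
-1041/(-1746 - 1*1671) + ((-25 + 26)*26)/n(-51) = -1041/(-1746 - 1*1671) + ((-25 + 26)*26)/((-51*(5 + (-51)² + 6*(-51)))) = -1041/(-1746 - 1671) + (1*26)/((-51*(5 + 2601 - 306))) = -1041/(-3417) + 26/((-51*2300)) = -1041*(-1/3417) + 26/(-117300) = 347/1139 + 26*(-1/117300) = 347/1139 - 13/58650 = 1196279/3929550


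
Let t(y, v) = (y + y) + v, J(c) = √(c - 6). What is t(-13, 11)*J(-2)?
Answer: -30*I*√2 ≈ -42.426*I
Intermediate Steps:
J(c) = √(-6 + c)
t(y, v) = v + 2*y (t(y, v) = 2*y + v = v + 2*y)
t(-13, 11)*J(-2) = (11 + 2*(-13))*√(-6 - 2) = (11 - 26)*√(-8) = -30*I*√2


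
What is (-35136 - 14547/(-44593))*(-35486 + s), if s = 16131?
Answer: 30325512729855/44593 ≈ 6.8005e+8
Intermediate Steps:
(-35136 - 14547/(-44593))*(-35486 + s) = (-35136 - 14547/(-44593))*(-35486 + 16131) = (-35136 - 14547*(-1/44593))*(-19355) = (-35136 + 14547/44593)*(-19355) = -1566805101/44593*(-19355) = 30325512729855/44593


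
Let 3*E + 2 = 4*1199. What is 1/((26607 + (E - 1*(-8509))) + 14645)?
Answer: 1/51359 ≈ 1.9471e-5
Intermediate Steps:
E = 1598 (E = -2/3 + (4*1199)/3 = -2/3 + (1/3)*4796 = -2/3 + 4796/3 = 1598)
1/((26607 + (E - 1*(-8509))) + 14645) = 1/((26607 + (1598 - 1*(-8509))) + 14645) = 1/((26607 + (1598 + 8509)) + 14645) = 1/((26607 + 10107) + 14645) = 1/(36714 + 14645) = 1/51359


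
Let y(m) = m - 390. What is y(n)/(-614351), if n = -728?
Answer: 1118/614351 ≈ 0.0018198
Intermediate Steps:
y(m) = -390 + m
y(n)/(-614351) = (-390 - 728)/(-614351) = -1118*(-1/614351) = 1118/614351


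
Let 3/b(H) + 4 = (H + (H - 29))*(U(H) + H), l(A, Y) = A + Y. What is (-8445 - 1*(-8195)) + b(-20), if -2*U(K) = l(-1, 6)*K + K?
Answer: -691003/2764 ≈ -250.00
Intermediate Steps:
U(K) = -3*K (U(K) = -((-1 + 6)*K + K)/2 = -(5*K + K)/2 = -3*K)
b(H) = 3/(-4 - 2*H*(-29 + 2*H)) (b(H) = 3/(-4 + (H + (H - 29))*(-3*H + H)) = 3/(-4 + (H + (-29 + H))*(-2*H)) = 3/(-4 + (-29 + 2*H)*(-2*H)) = 3/(-4 - 2*H*(-29 + 2*H)))
(-8445 - 1*(-8195)) + b(-20) = (-8445 - 1*(-8195)) - 3/(4 - 58*(-20) + 4*(-20)**2) = (-8445 + 8195) - 3/(4 + 1160 + 4*400) = -250 - 3/(4 + 1160 + 1600) = -250 - 3/2764 = -691003/2764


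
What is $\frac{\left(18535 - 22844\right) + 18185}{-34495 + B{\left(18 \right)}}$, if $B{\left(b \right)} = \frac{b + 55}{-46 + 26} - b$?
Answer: $- \frac{277520}{690333} \approx -0.40201$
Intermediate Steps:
$B{\left(b \right)} = - \frac{11}{4} - \frac{21 b}{20}$ ($B{\left(b \right)} = \frac{55 + b}{-20} - b = \left(55 + b\right) \left(- \frac{1}{20}\right) - b = \left(- \frac{11}{4} - \frac{b}{20}\right) - b = - \frac{11}{4} - \frac{21 b}{20}$)
$\frac{\left(18535 - 22844\right) + 18185}{-34495 + B{\left(18 \right)}} = \frac{\left(18535 - 22844\right) + 18185}{-34495 - \frac{433}{20}} = \frac{-4309 + 18185}{-34495 - \frac{433}{20}} = \frac{13876}{-34495 - \frac{433}{20}} = \frac{13876}{- \frac{690333}{20}} = 13876 \left(- \frac{20}{690333}\right) = - \frac{277520}{690333}$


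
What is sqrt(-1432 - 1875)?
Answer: I*sqrt(3307) ≈ 57.507*I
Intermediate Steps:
sqrt(-1432 - 1875) = sqrt(-3307) = I*sqrt(3307)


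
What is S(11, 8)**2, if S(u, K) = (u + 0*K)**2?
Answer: 14641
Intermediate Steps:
S(u, K) = u**2 (S(u, K) = (u + 0)**2 = u**2)
S(11, 8)**2 = (11**2)**2 = 121**2 = 14641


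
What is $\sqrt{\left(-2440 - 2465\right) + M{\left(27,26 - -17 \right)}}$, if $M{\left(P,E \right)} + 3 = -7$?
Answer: $i \sqrt{4915} \approx 70.107 i$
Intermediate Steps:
$M{\left(P,E \right)} = -10$ ($M{\left(P,E \right)} = -3 - 7 = -10$)
$\sqrt{\left(-2440 - 2465\right) + M{\left(27,26 - -17 \right)}} = \sqrt{\left(-2440 - 2465\right) - 10} = \sqrt{-4905 - 10} = \sqrt{-4915} = i \sqrt{4915}$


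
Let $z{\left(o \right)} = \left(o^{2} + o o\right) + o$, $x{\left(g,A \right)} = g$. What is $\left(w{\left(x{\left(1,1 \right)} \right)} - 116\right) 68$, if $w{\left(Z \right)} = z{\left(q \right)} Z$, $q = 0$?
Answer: $-7888$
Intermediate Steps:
$z{\left(o \right)} = o + 2 o^{2}$ ($z{\left(o \right)} = \left(o^{2} + o^{2}\right) + o = 2 o^{2} + o = o + 2 o^{2}$)
$w{\left(Z \right)} = 0$ ($w{\left(Z \right)} = 0 \left(1 + 2 \cdot 0\right) Z = 0 \left(1 + 0\right) Z = 0 \cdot 1 Z = 0 Z = 0$)
$\left(w{\left(x{\left(1,1 \right)} \right)} - 116\right) 68 = \left(0 - 116\right) 68 = \left(-116\right) 68 = -7888$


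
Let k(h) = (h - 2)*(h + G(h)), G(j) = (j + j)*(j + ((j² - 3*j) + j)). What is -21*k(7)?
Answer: -62475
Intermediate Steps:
G(j) = 2*j*(j² - j) (G(j) = (2*j)*(j + (j² - 2*j)) = (2*j)*(j² - j) = 2*j*(j² - j))
k(h) = (-2 + h)*(h + 2*h²*(-1 + h)) (k(h) = (h - 2)*(h + 2*h²*(-1 + h)) = (-2 + h)*(h + 2*h²*(-1 + h)))
-21*k(7) = -147*(-2 - 6*7² + 2*7³ + 5*7) = -147*(-2 - 6*49 + 2*343 + 35) = -147*(-2 - 294 + 686 + 35) = -147*425 = -21*2975 = -62475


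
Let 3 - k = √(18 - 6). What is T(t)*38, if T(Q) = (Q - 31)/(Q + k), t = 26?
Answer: -5510/829 - 380*√3/829 ≈ -7.4405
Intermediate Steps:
k = 3 - 2*√3 (k = 3 - √(18 - 6) = 3 - √12 = 3 - 2*√3 ≈ -0.46410)
T(Q) = (-31 + Q)/(3 + Q - 2*√3) (T(Q) = (Q - 31)/(Q + (3 - 2*√3)) = (-31 + Q)/(3 + Q - 2*√3))
T(t)*38 = ((-31 + 26)/(3 + 26 - 2*√3))*38 = (-5/(29 - 2*√3))*38 = -5/(29 - 2*√3)*38 = -190/(29 - 2*√3)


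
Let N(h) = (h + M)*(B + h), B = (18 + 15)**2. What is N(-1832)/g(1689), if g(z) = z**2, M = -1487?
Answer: 2466017/2852721 ≈ 0.86444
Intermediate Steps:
B = 1089 (B = 33**2 = 1089)
N(h) = (-1487 + h)*(1089 + h) (N(h) = (h - 1487)*(1089 + h) = (-1487 + h)*(1089 + h))
N(-1832)/g(1689) = (-1619343 + (-1832)**2 - 398*(-1832))/(1689**2) = (-1619343 + 3356224 + 729136)/2852721 = 2466017*(1/2852721) = 2466017/2852721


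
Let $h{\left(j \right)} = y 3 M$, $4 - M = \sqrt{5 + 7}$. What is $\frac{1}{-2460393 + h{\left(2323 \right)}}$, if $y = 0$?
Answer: $- \frac{1}{2460393} \approx -4.0644 \cdot 10^{-7}$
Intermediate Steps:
$M = 4 - 2 \sqrt{3}$ ($M = 4 - \sqrt{5 + 7} = 4 - \sqrt{12} = 4 - 2 \sqrt{3} \approx 0.5359$)
$h{\left(j \right)} = 0$ ($h{\left(j \right)} = 0 \cdot 3 \left(4 - 2 \sqrt{3}\right) = 0 \left(4 - 2 \sqrt{3}\right) = 0$)
$\frac{1}{-2460393 + h{\left(2323 \right)}} = \frac{1}{-2460393 + 0} = \frac{1}{-2460393} = - \frac{1}{2460393}$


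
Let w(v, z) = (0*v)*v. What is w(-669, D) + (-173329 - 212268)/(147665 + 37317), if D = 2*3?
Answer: -385597/184982 ≈ -2.0845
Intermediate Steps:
D = 6
w(v, z) = 0 (w(v, z) = 0*v = 0)
w(-669, D) + (-173329 - 212268)/(147665 + 37317) = 0 + (-173329 - 212268)/(147665 + 37317) = 0 - 385597/184982 = -385597/184982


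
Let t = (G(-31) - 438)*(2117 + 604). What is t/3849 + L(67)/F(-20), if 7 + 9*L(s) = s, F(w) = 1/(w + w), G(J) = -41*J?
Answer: 1240193/3849 ≈ 322.21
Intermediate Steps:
F(w) = 1/(2*w)
L(s) = -7/9 + s/9
t = 2266593 (t = (-41*(-31) - 438)*(2117 + 604) = (1271 - 438)*2721 = 833*2721 = 2266593)
t/3849 + L(67)/F(-20) = 2266593/3849 + (-7/9 + (⅑)*67)/(((½)/(-20))) = 2266593*(1/3849) + (-7/9 + 67/9)/(((½)*(-1/20))) = 755531/1283 + 20/(3*(-1/40)) = 755531/1283 + (20/3)*(-40) = 755531/1283 - 800/3 = 1240193/3849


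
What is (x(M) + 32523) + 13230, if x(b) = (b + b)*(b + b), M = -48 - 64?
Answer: 95929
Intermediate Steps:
M = -112
x(b) = 4*b² (x(b) = (2*b)*(2*b) = 4*b²)
(x(M) + 32523) + 13230 = (4*(-112)² + 32523) + 13230 = (4*12544 + 32523) + 13230 = (50176 + 32523) + 13230 = 82699 + 13230 = 95929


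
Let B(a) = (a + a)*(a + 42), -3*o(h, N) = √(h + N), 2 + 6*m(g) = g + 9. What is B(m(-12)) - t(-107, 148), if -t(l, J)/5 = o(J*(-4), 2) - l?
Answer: 8395/18 - 5*I*√590/3 ≈ 466.39 - 40.483*I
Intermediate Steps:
m(g) = 7/6 + g/6 (m(g) = -⅓ + (g + 9)/6 = -⅓ + (9 + g)/6 = -⅓ + (3/2 + g/6) = 7/6 + g/6)
o(h, N) = -√(N + h)/3 (o(h, N) = -√(h + N)/3 = -√(N + h)/3)
t(l, J) = 5*l + 5*√(2 - 4*J)/3 (t(l, J) = -5*(-√(2 + J*(-4))/3 - l) = -5*(-√(2 - 4*J)/3 - l) = -5*(-l - √(2 - 4*J)/3) = 5*l + 5*√(2 - 4*J)/3)
B(a) = 2*a*(42 + a) (B(a) = (2*a)*(42 + a) = 2*a*(42 + a))
B(m(-12)) - t(-107, 148) = 2*(7/6 + (⅙)*(-12))*(42 + (7/6 + (⅙)*(-12))) - (5*(-107) + 5*√(2 - 4*148)/3) = 2*(7/6 - 2)*(42 + (7/6 - 2)) - (-535 + 5*√(2 - 592)/3) = 2*(-⅚)*(42 - ⅚) - (-535 + 5*√(-590)/3) = 2*(-⅚)*(247/6) - (-535 + 5*(I*√590)/3) = -1235/18 - (-535 + 5*I*√590/3) = -1235/18 + (535 - 5*I*√590/3) = 8395/18 - 5*I*√590/3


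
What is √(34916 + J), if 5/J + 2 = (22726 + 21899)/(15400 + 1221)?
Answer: √4525105993339/11383 ≈ 186.88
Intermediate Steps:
J = 83105/11383 (J = 5/(-2 + (22726 + 21899)/(15400 + 1221)) = 5/(-2 + 44625/16621) = 5/(11383/16621) = 5*(16621/11383) = 83105/11383 ≈ 7.3008)
√(34916 + J) = √(34916 + 83105/11383) = √(397531933/11383) = √4525105993339/11383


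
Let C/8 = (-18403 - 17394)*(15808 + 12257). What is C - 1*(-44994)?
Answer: -8037097446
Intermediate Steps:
C = -8037142440 (C = 8*((-18403 - 17394)*(15808 + 12257)) = 8*(-35797*28065) = 8*(-1004642805) = -8037142440)
C - 1*(-44994) = -8037142440 - 1*(-44994) = -8037142440 + 44994 = -8037097446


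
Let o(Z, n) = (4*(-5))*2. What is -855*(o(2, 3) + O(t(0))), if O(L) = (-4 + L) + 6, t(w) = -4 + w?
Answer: 35910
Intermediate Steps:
o(Z, n) = -40 (o(Z, n) = -20*2 = -40)
O(L) = 2 + L
-855*(o(2, 3) + O(t(0))) = -855*(-40 + (2 + (-4 + 0))) = -855*(-40 + (2 - 4)) = -855*(-40 - 2) = -855*(-42) = 35910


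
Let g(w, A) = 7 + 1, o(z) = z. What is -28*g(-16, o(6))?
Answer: -224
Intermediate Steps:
g(w, A) = 8
-28*g(-16, o(6)) = -28*8 = -224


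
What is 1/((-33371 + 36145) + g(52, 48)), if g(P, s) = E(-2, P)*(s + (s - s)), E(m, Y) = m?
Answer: 1/2678 ≈ 0.00037341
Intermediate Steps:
g(P, s) = -2*s (g(P, s) = -2*(s + (s - s)) = -2*(s + 0) = -2*s)
1/((-33371 + 36145) + g(52, 48)) = 1/((-33371 + 36145) - 2*48) = 1/(2774 - 96) = 1/2678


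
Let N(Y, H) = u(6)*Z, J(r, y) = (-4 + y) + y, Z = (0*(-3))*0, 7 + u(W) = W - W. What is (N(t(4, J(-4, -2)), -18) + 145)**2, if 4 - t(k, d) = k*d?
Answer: 21025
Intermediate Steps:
u(W) = -7 (u(W) = -7 + (W - W) = -7 + 0 = -7)
Z = 0 (Z = 0*0 = 0)
J(r, y) = -4 + 2*y
t(k, d) = 4 - d*k (t(k, d) = 4 - k*d = 4 - d*k)
N(Y, H) = 0 (N(Y, H) = -7*0 = 0)
(N(t(4, J(-4, -2)), -18) + 145)**2 = (0 + 145)**2 = 145**2 = 21025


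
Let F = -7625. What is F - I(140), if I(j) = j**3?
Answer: -2751625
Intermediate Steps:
F - I(140) = -7625 - 1*140**3 = -7625 - 1*2744000 = -7625 - 2744000 = -2751625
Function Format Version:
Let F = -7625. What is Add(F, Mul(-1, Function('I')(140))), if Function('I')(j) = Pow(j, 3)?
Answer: -2751625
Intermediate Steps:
Add(F, Mul(-1, Function('I')(140))) = Add(-7625, Mul(-1, Pow(140, 3))) = Add(-7625, Mul(-1, 2744000)) = Add(-7625, -2744000) = -2751625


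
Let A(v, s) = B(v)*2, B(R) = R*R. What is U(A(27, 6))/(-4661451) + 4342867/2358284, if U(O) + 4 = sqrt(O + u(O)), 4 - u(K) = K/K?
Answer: 20244071153153/10993025310084 - sqrt(1461)/4661451 ≈ 1.8415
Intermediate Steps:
u(K) = 3 (u(K) = 4 - K/K = 4 - 1*1 = 4 - 1 = 3)
B(R) = R**2
A(v, s) = 2*v**2 (A(v, s) = v**2*2 = 2*v**2)
U(O) = -4 + sqrt(3 + O) (U(O) = -4 + sqrt(O + 3) = -4 + sqrt(3 + O))
U(A(27, 6))/(-4661451) + 4342867/2358284 = (-4 + sqrt(3 + 2*27**2))/(-4661451) + 4342867/2358284 = (-4 + sqrt(3 + 2*729))*(-1/4661451) + 4342867*(1/2358284) = (-4 + sqrt(3 + 1458))*(-1/4661451) + 4342867/2358284 = (-4 + sqrt(1461))*(-1/4661451) + 4342867/2358284 = (4/4661451 - sqrt(1461)/4661451) + 4342867/2358284 = 20244071153153/10993025310084 - sqrt(1461)/4661451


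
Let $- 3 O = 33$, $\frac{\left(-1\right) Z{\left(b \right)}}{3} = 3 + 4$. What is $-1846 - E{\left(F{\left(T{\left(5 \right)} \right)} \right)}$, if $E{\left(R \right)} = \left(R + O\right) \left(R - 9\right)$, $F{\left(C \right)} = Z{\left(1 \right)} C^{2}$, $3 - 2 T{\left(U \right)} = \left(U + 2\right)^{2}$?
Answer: $-123634006$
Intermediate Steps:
$Z{\left(b \right)} = -21$ ($Z{\left(b \right)} = - 3 \left(3 + 4\right) = \left(-3\right) 7 = -21$)
$O = -11$ ($O = \left(- \frac{1}{3}\right) 33 = -11$)
$T{\left(U \right)} = \frac{3}{2} - \frac{\left(2 + U\right)^{2}}{2}$ ($T{\left(U \right)} = \frac{3}{2} - \frac{\left(U + 2\right)^{2}}{2} = \frac{3}{2} - \frac{\left(2 + U\right)^{2}}{2}$)
$F{\left(C \right)} = - 21 C^{2}$
$E{\left(R \right)} = \left(-11 + R\right) \left(-9 + R\right)$ ($E{\left(R \right)} = \left(R - 11\right) \left(R - 9\right) = \left(-11 + R\right) \left(-9 + R\right)$)
$-1846 - E{\left(F{\left(T{\left(5 \right)} \right)} \right)} = -1846 - \left(99 + \left(- 21 \left(\frac{3}{2} - \frac{\left(2 + 5\right)^{2}}{2}\right)^{2}\right)^{2} - 20 \left(- 21 \left(\frac{3}{2} - \frac{\left(2 + 5\right)^{2}}{2}\right)^{2}\right)\right) = -1846 - \left(99 + \left(- 21 \left(\frac{3}{2} - \frac{7^{2}}{2}\right)^{2}\right)^{2} - 20 \left(- 21 \left(\frac{3}{2} - \frac{7^{2}}{2}\right)^{2}\right)\right) = -1846 - \left(99 + \left(- 21 \left(\frac{3}{2} - \frac{49}{2}\right)^{2}\right)^{2} - 20 \left(- 21 \left(\frac{3}{2} - \frac{49}{2}\right)^{2}\right)\right) = -1846 - \left(99 + \left(- 21 \left(-23\right)^{2}\right)^{2} - 20 \left(- 21 \left(-23\right)^{2}\right)\right) = -1846 - \left(99 + \left(\left(-21\right) 529\right)^{2} - 20 \left(\left(-21\right) 529\right)\right) = -1846 - \left(99 + \left(-11109\right)^{2} - -222180\right) = -1846 - \left(99 + 123409881 + 222180\right) = -1846 - 123632160 = -123634006$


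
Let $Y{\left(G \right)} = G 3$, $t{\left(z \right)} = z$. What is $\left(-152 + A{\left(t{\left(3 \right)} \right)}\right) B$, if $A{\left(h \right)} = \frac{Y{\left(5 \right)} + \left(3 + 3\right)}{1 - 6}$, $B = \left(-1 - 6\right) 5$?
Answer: $5467$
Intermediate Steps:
$Y{\left(G \right)} = 3 G$
$B = -35$ ($B = \left(-7\right) 5 = -35$)
$A{\left(h \right)} = - \frac{21}{5}$ ($A{\left(h \right)} = \frac{3 \cdot 5 + \left(3 + 3\right)}{1 - 6} = \frac{15 + 6}{-5} = 21 \left(- \frac{1}{5}\right) = - \frac{21}{5}$)
$\left(-152 + A{\left(t{\left(3 \right)} \right)}\right) B = \left(-152 - \frac{21}{5}\right) \left(-35\right) = \left(- \frac{781}{5}\right) \left(-35\right) = 5467$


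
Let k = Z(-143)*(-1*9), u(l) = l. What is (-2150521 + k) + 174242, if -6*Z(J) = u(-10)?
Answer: -1976294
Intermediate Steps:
Z(J) = 5/3 (Z(J) = -⅙*(-10) = 5/3)
k = -15 (k = 5*(-1*9)/3 = (5/3)*(-9) = -15)
(-2150521 + k) + 174242 = (-2150521 - 15) + 174242 = -2150536 + 174242 = -1976294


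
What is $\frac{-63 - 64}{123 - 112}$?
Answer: $- \frac{127}{11} \approx -11.545$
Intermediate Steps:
$\frac{-63 - 64}{123 - 112} = - \frac{127}{11}$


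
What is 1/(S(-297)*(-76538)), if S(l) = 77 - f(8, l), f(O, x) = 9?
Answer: -1/5204584 ≈ -1.9214e-7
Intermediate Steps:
S(l) = 68 (S(l) = 77 - 1*9 = 77 - 9 = 68)
1/(S(-297)*(-76538)) = 1/(68*(-76538)) = (1/68)*(-1/76538) = -1/5204584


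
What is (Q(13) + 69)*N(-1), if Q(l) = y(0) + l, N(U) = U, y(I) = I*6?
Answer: -82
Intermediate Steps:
y(I) = 6*I
Q(l) = l (Q(l) = 6*0 + l = 0 + l = l)
(Q(13) + 69)*N(-1) = (13 + 69)*(-1) = 82*(-1) = -82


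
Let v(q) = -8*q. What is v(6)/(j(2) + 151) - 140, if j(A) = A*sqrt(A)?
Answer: -3198268/22793 + 96*sqrt(2)/22793 ≈ -140.31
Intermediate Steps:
j(A) = A**(3/2)
v(6)/(j(2) + 151) - 140 = (-8*6)/(2**(3/2) + 151) - 140 = -48/(2*sqrt(2) + 151) - 140 = -48/(151 + 2*sqrt(2)) - 140 = -140 - 48/(151 + 2*sqrt(2))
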